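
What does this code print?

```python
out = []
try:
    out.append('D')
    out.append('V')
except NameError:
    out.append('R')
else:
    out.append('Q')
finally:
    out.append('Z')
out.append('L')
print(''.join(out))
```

Execution trace: 'D' (try body) → 'V' (try body, no exception) → 'Q' (else) → 'Z' (finally) → 'L' (after the try/except). Output: DVQZL

Answer: DVQZL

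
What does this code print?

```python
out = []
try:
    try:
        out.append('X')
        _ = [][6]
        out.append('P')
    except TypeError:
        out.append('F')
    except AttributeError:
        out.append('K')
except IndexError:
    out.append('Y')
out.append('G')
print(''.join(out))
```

Execution trace: 'X' (inner try body) → 'Y' (outer except IndexError) → 'G' (after the try/except). Output: XYG

Answer: XYG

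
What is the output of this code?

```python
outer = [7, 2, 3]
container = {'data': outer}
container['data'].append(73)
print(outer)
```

Key concept: dict holds reference to list.
Step by step:
`outer = [7, 2, 3]` → outer = [7, 2, 3]
`container = {'data': outer}` → container = {'data': [7, 2, 3]}
`container['data'].append(73)` → outer = [7, 2, 3, 73]; container = {'data': [7, 2, 3, 73]}
`print(outer)` → prints [7, 2, 3, 73]

Answer: [7, 2, 3, 73]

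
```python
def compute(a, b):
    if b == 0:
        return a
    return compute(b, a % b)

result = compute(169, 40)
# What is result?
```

compute(169, 40) -> compute(40, 9) -> compute(9, 4) -> compute(4, 1) -> compute(1, 0) -> 1

Answer: 1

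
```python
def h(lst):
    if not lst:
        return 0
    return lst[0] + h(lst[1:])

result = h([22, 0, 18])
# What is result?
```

22 + 0 + 18 + 0 = 40

Answer: 40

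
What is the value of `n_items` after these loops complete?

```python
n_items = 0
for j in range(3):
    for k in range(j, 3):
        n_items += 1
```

Upper triangle: 3 + 2 + ... + 1
`n_items` takes the values: 0 → 1 → 2 → 3 → 4 → 5 → 6

Answer: 6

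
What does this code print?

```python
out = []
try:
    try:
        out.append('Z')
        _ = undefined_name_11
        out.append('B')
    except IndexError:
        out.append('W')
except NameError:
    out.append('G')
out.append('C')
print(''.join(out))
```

Execution trace: 'Z' (inner try body) → 'G' (outer except NameError) → 'C' (after the try/except). Output: ZGC

Answer: ZGC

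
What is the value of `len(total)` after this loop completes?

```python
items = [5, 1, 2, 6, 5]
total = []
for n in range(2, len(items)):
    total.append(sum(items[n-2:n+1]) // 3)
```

Number of 3-element averages
`total` takes the values: [] → [2] → [2, 3] → [2, 3, 4]
So `len(total)` = 3

Answer: 3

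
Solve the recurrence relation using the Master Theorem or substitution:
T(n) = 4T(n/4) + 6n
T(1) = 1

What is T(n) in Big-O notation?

By Master Theorem: a=4, b=4, f(n)=6n. Since log_4(4) = 1 and f(n) = Θ(n^1), Case 2 applies. T(n) = O(n log n).

Answer: O(n log n)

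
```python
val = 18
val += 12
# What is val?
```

Trace:
`val = 18` → val = 18
`val += 12` → val = 30
So val = 30

Answer: 30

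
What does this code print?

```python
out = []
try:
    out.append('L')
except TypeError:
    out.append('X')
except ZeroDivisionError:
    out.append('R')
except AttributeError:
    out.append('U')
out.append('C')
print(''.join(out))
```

Execution trace: 'L' (try body, no exception) → 'C' (after the try/except). Output: LC

Answer: LC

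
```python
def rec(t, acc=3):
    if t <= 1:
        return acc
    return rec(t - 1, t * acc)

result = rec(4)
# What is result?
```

Accumulator trace (n, acc): (4, 3) -> (3, 12) -> (2, 36) -> (1, 72) -> return 72

Answer: 72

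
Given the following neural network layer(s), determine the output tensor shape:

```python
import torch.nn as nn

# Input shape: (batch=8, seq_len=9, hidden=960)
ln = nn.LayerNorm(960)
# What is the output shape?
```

Input: (8, 9, 960) -> Output: (8, 9, 960)

Answer: (8, 9, 960)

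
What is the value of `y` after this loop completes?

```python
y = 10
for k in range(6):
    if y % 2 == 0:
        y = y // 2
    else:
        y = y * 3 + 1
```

Collatz-style transformation from 10
`y` takes the values: 10 → 5 → 16 → 8 → 4 → 2 → 1

Answer: 1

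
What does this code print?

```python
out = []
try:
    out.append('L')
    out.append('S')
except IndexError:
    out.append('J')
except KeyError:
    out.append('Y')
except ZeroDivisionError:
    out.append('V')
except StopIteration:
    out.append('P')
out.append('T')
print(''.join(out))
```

Execution trace: 'L' (try body) → 'S' (try body, no exception) → 'T' (after the try/except). Output: LST

Answer: LST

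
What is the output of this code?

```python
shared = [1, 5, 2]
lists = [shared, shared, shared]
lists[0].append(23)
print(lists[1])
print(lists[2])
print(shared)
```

Key concept: list of same reference.
Step by step:
`shared = [1, 5, 2]` → shared = [1, 5, 2]
`lists = [shared, shared, shared]` → lists = [[1, 5, 2], [1, 5, 2], [1, 5, 2]]
`lists[0].append(23)` → shared = [1, 5, 2, 23]; lists = [[1, 5, 2, 23], [1, 5, 2, 23], [1, 5, 2, 23]]
`print(lists[1])` → prints [1, 5, 2, 23]
`print(lists[2])` → prints [1, 5, 2, 23]
`print(shared)` → prints [1, 5, 2, 23]

Answer:
[1, 5, 2, 23]
[1, 5, 2, 23]
[1, 5, 2, 23]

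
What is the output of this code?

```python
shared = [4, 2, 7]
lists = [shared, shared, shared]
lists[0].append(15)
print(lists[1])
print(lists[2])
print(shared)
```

Key concept: list of same reference.
Step by step:
`shared = [4, 2, 7]` → shared = [4, 2, 7]
`lists = [shared, shared, shared]` → lists = [[4, 2, 7], [4, 2, 7], [4, 2, 7]]
`lists[0].append(15)` → shared = [4, 2, 7, 15]; lists = [[4, 2, 7, 15], [4, 2, 7, 15], [4, 2, 7, 15]]
`print(lists[1])` → prints [4, 2, 7, 15]
`print(lists[2])` → prints [4, 2, 7, 15]
`print(shared)` → prints [4, 2, 7, 15]

Answer:
[4, 2, 7, 15]
[4, 2, 7, 15]
[4, 2, 7, 15]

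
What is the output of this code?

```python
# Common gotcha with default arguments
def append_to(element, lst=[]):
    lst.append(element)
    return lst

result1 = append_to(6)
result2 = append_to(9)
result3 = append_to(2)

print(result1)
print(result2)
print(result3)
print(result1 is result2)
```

Key concept: mutable default argument gotcha.
Step by step:
`result1 = append_to(6)` → result1 = [6]
`result2 = append_to(9)` → result1 = [6, 9] (same object as result2); result2 = [6, 9] (same object as result1)
`result3 = append_to(2)` → result1 = [6, 9, 2] (same object as result2, result3); result2 = [6, 9, 2] (same object as result1, result3); result3 = [6, 9, 2] (same object as result1, result2)
`print(result1)` → prints [6, 9, 2]
`print(result2)` → prints [6, 9, 2]
`print(result3)` → prints [6, 9, 2]
`print(result1 is result2)` → prints True

Answer:
[6, 9, 2]
[6, 9, 2]
[6, 9, 2]
True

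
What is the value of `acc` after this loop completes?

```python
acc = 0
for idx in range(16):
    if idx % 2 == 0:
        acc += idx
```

Sum of even numbers 0 to 15
`acc` takes the values: 0 → 2 → 6 → 12 → 20 → 30 → 42 → 56

Answer: 56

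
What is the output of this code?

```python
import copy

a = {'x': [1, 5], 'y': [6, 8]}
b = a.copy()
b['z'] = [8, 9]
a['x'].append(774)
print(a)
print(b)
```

Key concept: shallow copy of dict with mutable values.
Step by step:
`a = {'x': [1, 5], 'y': [6, 8]}` → a = {'x': [1, 5], 'y': [6, 8]}
`b = a.copy()` → b = {'x': [1, 5], 'y': [6, 8]}
`b['z'] = [8, 9]` → b = {'x': [1, 5], 'y': [6, 8], 'z': [8, 9]}
`a['x'].append(774)` → a = {'x': [1, 5, 774], 'y': [6, 8]}; b = {'x': [1, 5, 774], 'y': [6, 8], 'z': [8, 9]}
`print(a)` → prints {'x': [1, 5, 774], 'y': [6, 8]}
`print(b)` → prints {'x': [1, 5, 774], 'y': [6, 8], 'z': [8, 9]}

Answer:
{'x': [1, 5, 774], 'y': [6, 8]}
{'x': [1, 5, 774], 'y': [6, 8], 'z': [8, 9]}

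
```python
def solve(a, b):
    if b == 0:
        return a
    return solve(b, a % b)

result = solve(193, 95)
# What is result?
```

solve(193, 95) -> solve(95, 3) -> solve(3, 2) -> solve(2, 1) -> solve(1, 0) -> 1

Answer: 1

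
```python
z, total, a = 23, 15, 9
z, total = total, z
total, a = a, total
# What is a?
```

Trace:
`z, total, a = 23, 15, 9` → z = 23; total = 15; a = 9
`z, total = total, z` → z = 15; total = 23
`total, a = a, total` → total = 9; a = 23
So a = 23

Answer: 23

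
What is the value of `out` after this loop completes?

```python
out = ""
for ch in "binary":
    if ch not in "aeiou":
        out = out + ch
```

Remove vowels from 'binary'
`out` takes the values: "" → "b" → "bn" → "bnr" → "bnry"

Answer: "bnry"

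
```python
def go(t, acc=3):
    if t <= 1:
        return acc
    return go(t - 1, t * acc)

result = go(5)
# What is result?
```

Accumulator trace (n, acc): (5, 3) -> (4, 15) -> (3, 60) -> (2, 180) -> (1, 360) -> return 360

Answer: 360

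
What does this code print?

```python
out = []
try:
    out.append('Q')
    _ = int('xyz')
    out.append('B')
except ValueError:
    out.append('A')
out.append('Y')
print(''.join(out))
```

Execution trace: 'Q' (try body) → 'A' (except ValueError) → 'Y' (after the try/except). Output: QAY

Answer: QAY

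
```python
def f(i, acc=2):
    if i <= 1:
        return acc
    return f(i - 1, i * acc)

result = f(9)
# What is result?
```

Accumulator trace (n, acc): (9, 2) -> (8, 18) -> (7, 144) -> (6, 1008) -> (5, 6048) -> (4, 30240) -> (3, 120960) -> (2, 362880) -> (1, 725760) -> return 725760

Answer: 725760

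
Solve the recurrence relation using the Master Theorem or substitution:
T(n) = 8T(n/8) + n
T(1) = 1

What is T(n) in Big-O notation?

By Master Theorem: a=8, b=8, f(n)=n. Since log_8(8) = 1 and f(n) = Θ(n^1), Case 2 applies. T(n) = O(n log n).

Answer: O(n log n)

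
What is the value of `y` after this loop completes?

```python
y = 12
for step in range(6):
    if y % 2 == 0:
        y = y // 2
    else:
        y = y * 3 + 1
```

Collatz-style transformation from 12
`y` takes the values: 12 → 6 → 3 → 10 → 5 → 16 → 8

Answer: 8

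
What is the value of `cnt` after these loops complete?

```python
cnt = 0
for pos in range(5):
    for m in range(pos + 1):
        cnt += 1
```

Triangle: 1 + 2 + ... + 5
`cnt` takes the values: 0 → 1 → 2 → 3 → 4 → 5 → 6 → 7 → 8 → 9 → 10 → 11 → 12 → 13 → 14 → 15

Answer: 15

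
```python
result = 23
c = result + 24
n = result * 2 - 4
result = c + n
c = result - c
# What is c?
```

Trace:
`result = 23` → result = 23
`c = result + 24` → c = 47
`n = result * 2 - 4` → n = 42
`result = c + n` → result = 89
`c = result - c` → c = 42
So c = 42

Answer: 42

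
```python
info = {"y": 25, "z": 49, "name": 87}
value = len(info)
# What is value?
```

Trace:
`info = {"y": 25, "z": 49, "name": 87}` → info = {'y': 25, 'z': 49, 'name': 87}
`value = len(info)` → value = 3
So value = 3

Answer: 3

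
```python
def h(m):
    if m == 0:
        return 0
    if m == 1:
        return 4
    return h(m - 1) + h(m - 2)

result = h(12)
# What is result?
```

Build up from base cases: h(0)=0, h(1)=4, h(2)=4, h(3)=8, h(4)=12, h(5)=20, h(6)=32, ..., h(12)=576

Answer: 576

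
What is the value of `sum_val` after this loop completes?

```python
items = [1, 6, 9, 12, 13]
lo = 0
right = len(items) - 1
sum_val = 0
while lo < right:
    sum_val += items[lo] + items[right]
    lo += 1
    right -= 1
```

Sum of pairs from ends
`sum_val` takes the values: 0 → 14 → 32

Answer: 32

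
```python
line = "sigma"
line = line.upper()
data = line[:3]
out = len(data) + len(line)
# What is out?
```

Trace:
`line = "sigma"` → line = 'sigma'
`line = line.upper()` → line = 'SIGMA'
`data = line[:3]` → data = 'SIG'
`out = len(data) + len(line)` → out = 8
So out = 8

Answer: 8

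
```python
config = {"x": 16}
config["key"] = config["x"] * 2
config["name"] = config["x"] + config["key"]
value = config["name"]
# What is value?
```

Trace:
`config = {"x": 16}` → config = {'x': 16}
`config["key"] = config["x"] * 2` → config = {'x': 16, 'key': 32}
`config["name"] = config["x"] + config["key"]` → config = {'x': 16, 'key': 32, 'name': 48}
`value = config["name"]` → value = 48
So value = 48

Answer: 48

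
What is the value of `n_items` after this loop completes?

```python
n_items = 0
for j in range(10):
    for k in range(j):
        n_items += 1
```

Triangle number: 0+1+2+...+9
`n_items` takes the values: 0 → 1 → 2 → 3 → 4 → 5 → 6 → 7 → 8 → 9 → 10 → 11 → 12 → 13 → 14 → 15 → 16 → 17 → 18 → 19 → 20 → 21 → 22 → 23 → 24 → 25 → 26 → 27 → 28 → 29 → … → 41 → 42 → 43 → 44 → 45

Answer: 45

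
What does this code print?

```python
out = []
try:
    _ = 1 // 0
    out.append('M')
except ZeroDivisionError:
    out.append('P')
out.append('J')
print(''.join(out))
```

Execution trace: 'P' (except ZeroDivisionError) → 'J' (after the try/except). Output: PJ

Answer: PJ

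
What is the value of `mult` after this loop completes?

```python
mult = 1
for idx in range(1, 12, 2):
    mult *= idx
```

Product of 1, 3, 5, ... up to 11
`mult` takes the values: 1 → 3 → 15 → 105 → 945 → 10395

Answer: 10395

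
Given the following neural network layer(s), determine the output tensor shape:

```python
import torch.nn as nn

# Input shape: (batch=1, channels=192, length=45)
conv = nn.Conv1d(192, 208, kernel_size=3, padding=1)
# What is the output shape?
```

Input: (1, 192, 45) -> Output: (1, 208, 45)

Answer: (1, 208, 45)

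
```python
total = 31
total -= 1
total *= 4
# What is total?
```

Trace:
`total = 31` → total = 31
`total -= 1` → total = 30
`total *= 4` → total = 120
So total = 120

Answer: 120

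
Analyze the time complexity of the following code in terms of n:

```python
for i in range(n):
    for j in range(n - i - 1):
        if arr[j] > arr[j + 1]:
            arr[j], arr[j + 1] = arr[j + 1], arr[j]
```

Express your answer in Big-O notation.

This is Bubble sort. Time complexity: O(n²).

Answer: O(n²)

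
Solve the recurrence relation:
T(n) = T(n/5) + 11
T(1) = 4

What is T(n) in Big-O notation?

Each step divides n by 5 and adds 11. After log_5(n) steps we reach T(1)=4. So T(n) = 11·log_5(n) + 4 = O(log n).

Answer: O(log n)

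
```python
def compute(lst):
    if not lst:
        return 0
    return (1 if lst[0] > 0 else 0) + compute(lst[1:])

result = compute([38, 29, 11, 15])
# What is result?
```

Count of positive elements in [38, 29, 11, 15] = 4

Answer: 4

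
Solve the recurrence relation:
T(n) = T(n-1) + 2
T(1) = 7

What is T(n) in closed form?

Unrolling: T(n) = T(1) + 2·(n-1) = 7 + 2(n-1) = 2n + 5.

Answer: T(n) = 2n + 5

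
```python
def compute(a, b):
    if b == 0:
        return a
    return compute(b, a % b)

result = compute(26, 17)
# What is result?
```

compute(26, 17) -> compute(17, 9) -> compute(9, 8) -> compute(8, 1) -> compute(1, 0) -> 1

Answer: 1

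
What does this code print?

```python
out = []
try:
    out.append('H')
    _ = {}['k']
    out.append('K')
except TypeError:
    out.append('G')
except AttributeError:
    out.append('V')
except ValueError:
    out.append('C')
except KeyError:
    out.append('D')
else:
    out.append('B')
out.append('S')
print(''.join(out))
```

Execution trace: 'H' (try body) → 'D' (except KeyError) → 'S' (after the try/except). Output: HDS

Answer: HDS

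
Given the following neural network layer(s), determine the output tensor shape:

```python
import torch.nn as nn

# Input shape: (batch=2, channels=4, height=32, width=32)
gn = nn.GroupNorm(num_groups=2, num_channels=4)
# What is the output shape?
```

Input: (2, 4, 32, 32) -> Output: (2, 4, 32, 32)

Answer: (2, 4, 32, 32)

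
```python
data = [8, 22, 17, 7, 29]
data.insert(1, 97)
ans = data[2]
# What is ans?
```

Trace:
`data = [8, 22, 17, 7, 29]` → data = [8, 22, 17, 7, 29]
`data.insert(1, 97)` → data = [8, 97, 22, 17, 7, 29]
`ans = data[2]` → ans = 22
So ans = 22

Answer: 22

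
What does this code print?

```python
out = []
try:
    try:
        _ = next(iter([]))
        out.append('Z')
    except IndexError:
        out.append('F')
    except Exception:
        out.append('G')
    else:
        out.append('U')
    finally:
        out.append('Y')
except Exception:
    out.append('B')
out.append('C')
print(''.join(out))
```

Execution trace: 'G' (inner except Exception) → 'Y' (inner finally) → 'C' (after the try/except). Output: GYC

Answer: GYC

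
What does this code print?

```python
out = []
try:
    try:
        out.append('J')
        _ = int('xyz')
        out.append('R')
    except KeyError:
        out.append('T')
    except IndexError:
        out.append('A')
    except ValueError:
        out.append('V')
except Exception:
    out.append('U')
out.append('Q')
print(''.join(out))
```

Execution trace: 'J' (inner try body) → 'V' (inner except ValueError) → 'Q' (after the try/except). Output: JVQ

Answer: JVQ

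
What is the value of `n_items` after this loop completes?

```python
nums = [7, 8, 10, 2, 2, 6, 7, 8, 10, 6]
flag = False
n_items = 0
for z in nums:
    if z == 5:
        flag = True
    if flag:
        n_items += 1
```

Count elements after first 5 in [7, 8, 10, 2, 2, 6, 7, 8, 10, 6]
`n_items` takes the values: 0

Answer: 0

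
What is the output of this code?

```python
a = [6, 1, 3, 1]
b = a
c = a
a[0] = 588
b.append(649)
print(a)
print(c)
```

Key concept: multiple aliases.
Step by step:
`a = [6, 1, 3, 1]` → a = [6, 1, 3, 1]
`b = a` → b = [6, 1, 3, 1] (same object as a)
`c = a` → c = [6, 1, 3, 1] (same object as a, b)
`a[0] = 588` → a = [588, 1, 3, 1] (same object as b, c); b = [588, 1, 3, 1] (same object as a, c); c = [588, 1, 3, 1] (same object as a, b)
`b.append(649)` → a = [588, 1, 3, 1, 649] (same object as b, c); b = [588, 1, 3, 1, 649] (same object as a, c); c = [588, 1, 3, 1, 649] (same object as a, b)
`print(a)` → prints [588, 1, 3, 1, 649]
`print(c)` → prints [588, 1, 3, 1, 649]

Answer:
[588, 1, 3, 1, 649]
[588, 1, 3, 1, 649]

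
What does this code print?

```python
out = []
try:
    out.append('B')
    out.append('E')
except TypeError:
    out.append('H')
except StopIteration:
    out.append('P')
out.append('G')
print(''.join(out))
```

Execution trace: 'B' (try body) → 'E' (try body, no exception) → 'G' (after the try/except). Output: BEG

Answer: BEG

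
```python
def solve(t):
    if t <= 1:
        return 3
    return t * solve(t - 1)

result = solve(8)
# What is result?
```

solve(8) = 8 * 7 * 6 * 5 * 4 * 3 * 2 * 3 = 120960

Answer: 120960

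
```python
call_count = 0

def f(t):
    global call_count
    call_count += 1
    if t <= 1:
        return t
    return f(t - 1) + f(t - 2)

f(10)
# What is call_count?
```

Calls(t) = 1 + Calls(t-1) + Calls(t-2); Calls(0)=Calls(1)=1. For t=10 this gives 177.

Answer: 177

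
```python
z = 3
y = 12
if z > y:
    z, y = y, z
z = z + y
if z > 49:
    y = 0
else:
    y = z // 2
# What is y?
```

Trace:
`z = 3` → z = 3
`y = 12` → y = 12
`if z > y: ...` → z > y is False → no variable changes
`z = z + y` → z = 15
`if z > 49: ...` → z > 49 is False, take else branch → y = 7
So y = 7

Answer: 7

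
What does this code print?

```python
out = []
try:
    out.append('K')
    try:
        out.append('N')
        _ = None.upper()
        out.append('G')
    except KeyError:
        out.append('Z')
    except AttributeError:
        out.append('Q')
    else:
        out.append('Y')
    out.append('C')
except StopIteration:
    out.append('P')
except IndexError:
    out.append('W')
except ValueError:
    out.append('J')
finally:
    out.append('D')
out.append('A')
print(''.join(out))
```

Execution trace: 'K' (try body) → 'N' (inner try body) → 'Q' (inner except AttributeError) → 'C' (try body, no exception) → 'D' (finally) → 'A' (after the try/except). Output: KNQCDA

Answer: KNQCDA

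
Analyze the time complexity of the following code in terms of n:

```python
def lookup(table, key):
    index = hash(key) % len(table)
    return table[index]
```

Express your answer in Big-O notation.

This is Hash table lookup (average case). Time complexity: O(1).

Answer: O(1)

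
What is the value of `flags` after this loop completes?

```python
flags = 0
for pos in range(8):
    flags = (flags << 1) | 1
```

Build 8 consecutive 1-bits: 0b11111111
`flags` takes the values: 0 → 1 → 3 → 7 → 15 → 31 → 63 → 127 → 255

Answer: 255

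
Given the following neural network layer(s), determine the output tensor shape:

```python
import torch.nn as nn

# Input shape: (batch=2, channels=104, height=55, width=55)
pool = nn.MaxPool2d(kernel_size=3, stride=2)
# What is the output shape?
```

Input: (2, 104, 55, 55) -> Output: (2, 104, 27, 27)

Answer: (2, 104, 27, 27)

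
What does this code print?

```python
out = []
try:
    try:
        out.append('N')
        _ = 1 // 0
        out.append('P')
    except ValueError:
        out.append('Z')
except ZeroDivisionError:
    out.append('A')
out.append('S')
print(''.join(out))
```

Execution trace: 'N' (try body) → 'A' (outer except ZeroDivisionError) → 'S' (after the try/except). Output: NAS

Answer: NAS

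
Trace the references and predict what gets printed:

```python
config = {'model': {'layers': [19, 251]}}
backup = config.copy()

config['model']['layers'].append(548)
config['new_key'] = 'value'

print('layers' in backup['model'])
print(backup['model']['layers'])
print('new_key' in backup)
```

Key concept: shallow copy gotcha with nested dict.
Step by step:
`config = {'model': {'layers': [19, 251]}}` → config = {'model': {'layers': [19, 251]}}
`backup = config.copy()` → backup = {'model': {'layers': [19, 251]}}
`config['model']['layers'].append(548)` → config = {'model': {'layers': [19, 251, 548]}}; backup = {'model': {'layers': [19, 251, 548]}}
`config['new_key'] = 'value'` → config = {'model': {'layers': [19, 251, 548]}, 'new_key': 'value'}
`print('layers' in backup['model'])` → prints True
`print(backup['model']['layers'])` → prints [19, 251, 548]
`print('new_key' in backup)` → prints False

Answer:
True
[19, 251, 548]
False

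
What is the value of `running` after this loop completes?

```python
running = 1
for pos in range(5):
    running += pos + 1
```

Start at 1, add 1 to 5 = 16
`running` takes the values: 1 → 2 → 4 → 7 → 11 → 16

Answer: 16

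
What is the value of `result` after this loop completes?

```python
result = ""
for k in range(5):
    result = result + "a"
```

Repeat 'a' 5 times
`result` takes the values: "" → "a" → "aa" → "aaa" → "aaaa" → "aaaaa"

Answer: "aaaaa"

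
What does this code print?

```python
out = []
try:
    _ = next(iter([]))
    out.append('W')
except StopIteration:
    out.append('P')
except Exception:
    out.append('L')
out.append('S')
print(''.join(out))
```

Execution trace: 'P' (except StopIteration) → 'S' (after the try/except). Output: PS

Answer: PS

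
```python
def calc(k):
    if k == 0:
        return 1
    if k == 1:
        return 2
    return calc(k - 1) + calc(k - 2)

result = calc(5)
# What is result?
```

Build up from base cases: calc(0)=1, calc(1)=2, calc(2)=3, calc(3)=5, calc(4)=8, calc(5)=13

Answer: 13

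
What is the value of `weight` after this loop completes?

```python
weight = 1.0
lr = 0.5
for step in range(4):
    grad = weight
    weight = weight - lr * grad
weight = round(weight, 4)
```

Gradient descent: w = 1.0 * (1 - 0.5)^4
`weight` takes the values: 1.0 → 0.5 → 0.25 → 0.125 → 0.0625

Answer: 0.0625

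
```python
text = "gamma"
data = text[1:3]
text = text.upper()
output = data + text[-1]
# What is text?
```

Trace:
`text = "gamma"` → text = 'gamma'
`data = text[1:3]` → data = 'am'
`text = text.upper()` → text = 'GAMMA'
`output = data + text[-1]` → output = 'amA'
So text = 'GAMMA'

Answer: 'GAMMA'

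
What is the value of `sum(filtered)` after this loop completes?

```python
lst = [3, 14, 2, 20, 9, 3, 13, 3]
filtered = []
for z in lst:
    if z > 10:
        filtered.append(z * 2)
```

Sum of doubled values > 10
`filtered` takes the values: [] → [28] → [28, 40] → [28, 40, 26]
So `sum(filtered)` = 94

Answer: 94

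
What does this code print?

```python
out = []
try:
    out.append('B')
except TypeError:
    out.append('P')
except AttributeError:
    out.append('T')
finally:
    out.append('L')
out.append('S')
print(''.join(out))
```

Execution trace: 'B' (try body, no exception) → 'L' (finally) → 'S' (after the try/except). Output: BLS

Answer: BLS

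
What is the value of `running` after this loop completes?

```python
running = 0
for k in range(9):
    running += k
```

Sum of 0 to 8 = 36
`running` takes the values: 0 → 1 → 3 → 6 → 10 → 15 → 21 → 28 → 36

Answer: 36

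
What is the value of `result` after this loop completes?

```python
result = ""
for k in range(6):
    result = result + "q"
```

Repeat 'q' 6 times
`result` takes the values: "" → "q" → "qq" → "qqq" → "qqqq" → "qqqqq" → "qqqqqq"

Answer: "qqqqqq"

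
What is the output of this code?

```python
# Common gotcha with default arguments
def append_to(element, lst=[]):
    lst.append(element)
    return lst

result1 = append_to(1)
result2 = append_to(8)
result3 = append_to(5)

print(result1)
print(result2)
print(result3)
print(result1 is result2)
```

Key concept: mutable default argument gotcha.
Step by step:
`result1 = append_to(1)` → result1 = [1]
`result2 = append_to(8)` → result1 = [1, 8] (same object as result2); result2 = [1, 8] (same object as result1)
`result3 = append_to(5)` → result1 = [1, 8, 5] (same object as result2, result3); result2 = [1, 8, 5] (same object as result1, result3); result3 = [1, 8, 5] (same object as result1, result2)
`print(result1)` → prints [1, 8, 5]
`print(result2)` → prints [1, 8, 5]
`print(result3)` → prints [1, 8, 5]
`print(result1 is result2)` → prints True

Answer:
[1, 8, 5]
[1, 8, 5]
[1, 8, 5]
True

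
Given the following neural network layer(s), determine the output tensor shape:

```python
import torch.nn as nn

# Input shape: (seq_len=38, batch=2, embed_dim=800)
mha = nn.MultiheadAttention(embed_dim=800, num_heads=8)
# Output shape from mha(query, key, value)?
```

Input: (38, 2, 800) -> Output: (38, 2, 800)

Answer: (38, 2, 800)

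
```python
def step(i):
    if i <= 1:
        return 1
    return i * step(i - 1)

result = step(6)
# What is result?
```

step(6) = 6 * 5 * 4 * 3 * 2 * 1 = 720

Answer: 720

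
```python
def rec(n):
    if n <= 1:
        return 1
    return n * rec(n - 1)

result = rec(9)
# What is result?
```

rec(9) = 9 * 8 * 7 * 6 * 5 * 4 * 3 * 2 * 1 = 362880

Answer: 362880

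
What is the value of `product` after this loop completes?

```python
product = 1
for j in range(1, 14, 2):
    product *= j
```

Product of 1, 3, 5, ... up to 13
`product` takes the values: 1 → 3 → 15 → 105 → 945 → 10395 → 135135

Answer: 135135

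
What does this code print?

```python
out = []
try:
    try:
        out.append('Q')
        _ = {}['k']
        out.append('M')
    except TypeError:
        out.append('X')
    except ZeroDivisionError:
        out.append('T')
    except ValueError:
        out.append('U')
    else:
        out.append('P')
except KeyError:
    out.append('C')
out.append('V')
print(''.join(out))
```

Execution trace: 'Q' (try body) → 'C' (outer except KeyError) → 'V' (after the try/except). Output: QCV

Answer: QCV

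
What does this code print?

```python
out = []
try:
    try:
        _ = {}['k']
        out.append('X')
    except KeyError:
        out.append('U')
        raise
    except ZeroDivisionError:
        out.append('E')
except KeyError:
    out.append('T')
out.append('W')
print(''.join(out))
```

Execution trace: 'U' (inner except KeyError) → 'T' (outer except KeyError) → 'W' (after the try/except). Output: UTW

Answer: UTW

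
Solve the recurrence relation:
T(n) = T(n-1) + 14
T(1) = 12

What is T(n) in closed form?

Unrolling: T(n) = T(1) + 14·(n-1) = 12 + 14(n-1) = 14n - 2.

Answer: T(n) = 14n - 2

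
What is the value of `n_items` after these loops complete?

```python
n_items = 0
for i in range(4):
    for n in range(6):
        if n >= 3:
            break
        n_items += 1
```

Inner breaks at 3, outer runs 4 times
`n_items` takes the values: 0 → 1 → 2 → 3 → 4 → 5 → 6 → 7 → 8 → 9 → 10 → 11 → 12

Answer: 12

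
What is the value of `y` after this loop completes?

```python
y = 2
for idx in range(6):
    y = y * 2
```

Multiply by 2, 6 times: 2 * 2^6 = 128
`y` takes the values: 2 → 4 → 8 → 16 → 32 → 64 → 128

Answer: 128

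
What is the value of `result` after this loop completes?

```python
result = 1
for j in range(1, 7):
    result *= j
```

6! = 720
`result` takes the values: 1 → 2 → 6 → 24 → 120 → 720

Answer: 720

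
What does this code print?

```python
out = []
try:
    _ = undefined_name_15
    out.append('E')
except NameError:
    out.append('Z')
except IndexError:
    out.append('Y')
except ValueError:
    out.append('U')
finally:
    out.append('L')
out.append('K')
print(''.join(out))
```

Execution trace: 'Z' (except NameError) → 'L' (finally) → 'K' (after the try/except). Output: ZLK

Answer: ZLK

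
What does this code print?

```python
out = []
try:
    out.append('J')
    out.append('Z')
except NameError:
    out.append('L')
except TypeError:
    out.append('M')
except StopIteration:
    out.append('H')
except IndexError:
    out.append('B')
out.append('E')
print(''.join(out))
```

Execution trace: 'J' (try body) → 'Z' (try body, no exception) → 'E' (after the try/except). Output: JZE

Answer: JZE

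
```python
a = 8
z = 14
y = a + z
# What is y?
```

Trace:
`a = 8` → a = 8
`z = 14` → z = 14
`y = a + z` → y = 22
So y = 22

Answer: 22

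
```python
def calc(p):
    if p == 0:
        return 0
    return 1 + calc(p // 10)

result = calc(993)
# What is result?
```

Count of digits of 993: 3

Answer: 3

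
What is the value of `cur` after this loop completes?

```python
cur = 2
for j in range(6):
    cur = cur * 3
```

Multiply by 3, 6 times: 2 * 3^6 = 1458
`cur` takes the values: 2 → 6 → 18 → 54 → 162 → 486 → 1458

Answer: 1458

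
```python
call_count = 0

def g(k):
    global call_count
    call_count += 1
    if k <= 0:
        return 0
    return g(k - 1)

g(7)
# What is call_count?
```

Linear recursion stepping by 1: 8 calls from k=7 down to ≤0.

Answer: 8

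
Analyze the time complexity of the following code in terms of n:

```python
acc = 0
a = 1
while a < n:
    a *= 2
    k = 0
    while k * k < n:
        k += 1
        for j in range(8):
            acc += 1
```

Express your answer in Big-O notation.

Each loop level contributes: log n × √n × 1. Multiplying the contributions gives O(√n log n).

Answer: O(√n log n)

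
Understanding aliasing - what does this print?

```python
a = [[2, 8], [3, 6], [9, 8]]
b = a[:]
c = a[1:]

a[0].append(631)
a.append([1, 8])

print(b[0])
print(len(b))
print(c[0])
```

Key concept: slice with nested mutation.
Step by step:
`a = [[2, 8], [3, 6], [9, 8]]` → a = [[2, 8], [3, 6], [9, 8]]
`b = a[:]` → b = [[2, 8], [3, 6], [9, 8]]
`c = a[1:]` → c = [[3, 6], [9, 8]]
`a[0].append(631)` → a = [[2, 8, 631], [3, 6], [9, 8]]; b = [[2, 8, 631], [3, 6], [9, 8]]
`a.append([1, 8])` → a = [[2, 8, 631], [3, 6], [9, 8], [1, 8]]
`print(b[0])` → prints [2, 8, 631]
`print(len(b))` → prints 3
`print(c[0])` → prints [3, 6]

Answer:
[2, 8, 631]
3
[3, 6]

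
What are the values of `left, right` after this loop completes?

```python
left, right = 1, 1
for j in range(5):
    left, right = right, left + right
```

Fibonacci: after 5 iterations
`left, right` takes the values: (1, 1) → (1, 2) → (2, 3) → (3, 5) → (5, 8) → (8, 13)

Answer: 8, 13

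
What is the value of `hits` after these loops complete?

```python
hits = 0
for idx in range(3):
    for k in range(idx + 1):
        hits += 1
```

Triangle: 1 + 2 + ... + 3
`hits` takes the values: 0 → 1 → 2 → 3 → 4 → 5 → 6

Answer: 6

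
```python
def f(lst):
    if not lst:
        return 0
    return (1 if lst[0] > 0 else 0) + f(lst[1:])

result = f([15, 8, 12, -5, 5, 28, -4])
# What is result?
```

Count of positive elements in [15, 8, 12, -5, 5, 28, -4] = 5

Answer: 5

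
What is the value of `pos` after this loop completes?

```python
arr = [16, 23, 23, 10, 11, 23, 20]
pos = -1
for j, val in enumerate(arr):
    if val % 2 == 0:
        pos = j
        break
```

First even number index in [16, 23, 23, 10, 11, 23, 20]
`pos` takes the values: -1 → 0

Answer: 0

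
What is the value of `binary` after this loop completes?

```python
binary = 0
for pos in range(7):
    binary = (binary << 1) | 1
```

Build 7 consecutive 1-bits: 0b1111111
`binary` takes the values: 0 → 1 → 3 → 7 → 15 → 31 → 63 → 127

Answer: 127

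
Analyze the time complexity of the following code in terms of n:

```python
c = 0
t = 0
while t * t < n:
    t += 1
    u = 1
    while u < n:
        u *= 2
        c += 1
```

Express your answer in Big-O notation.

Each loop level contributes: √n × log n. Multiplying the contributions gives O(√n log n).

Answer: O(√n log n)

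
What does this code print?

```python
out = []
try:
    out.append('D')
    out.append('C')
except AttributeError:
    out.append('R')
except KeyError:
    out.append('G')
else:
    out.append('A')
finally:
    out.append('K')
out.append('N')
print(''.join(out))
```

Execution trace: 'D' (try body) → 'C' (try body, no exception) → 'A' (else) → 'K' (finally) → 'N' (after the try/except). Output: DCAKN

Answer: DCAKN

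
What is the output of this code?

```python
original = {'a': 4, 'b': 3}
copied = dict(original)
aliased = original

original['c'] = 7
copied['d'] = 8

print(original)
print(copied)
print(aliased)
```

Key concept: dict() creates copy, assignment creates alias.
Step by step:
`original = {'a': 4, 'b': 3}` → original = {'a': 4, 'b': 3}
`copied = dict(original)` → copied = {'a': 4, 'b': 3}
`aliased = original` → aliased = {'a': 4, 'b': 3} (same object as original)
`original['c'] = 7` → original = {'a': 4, 'b': 3, 'c': 7} (same object as aliased); aliased = {'a': 4, 'b': 3, 'c': 7} (same object as original)
`copied['d'] = 8` → copied = {'a': 4, 'b': 3, 'd': 8}
`print(original)` → prints {'a': 4, 'b': 3, 'c': 7}
`print(copied)` → prints {'a': 4, 'b': 3, 'd': 8}
`print(aliased)` → prints {'a': 4, 'b': 3, 'c': 7}

Answer:
{'a': 4, 'b': 3, 'c': 7}
{'a': 4, 'b': 3, 'd': 8}
{'a': 4, 'b': 3, 'c': 7}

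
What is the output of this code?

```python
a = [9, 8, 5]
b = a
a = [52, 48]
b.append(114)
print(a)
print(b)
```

Key concept: rebinding vs mutation: a is rebound to a new list, b still points at the original.
Step by step:
`a = [9, 8, 5]` → a = [9, 8, 5]
`b = a` → b = [9, 8, 5] (same object as a)
`a = [52, 48]` → a = [52, 48]
`b.append(114)` → b = [9, 8, 5, 114]
`print(a)` → prints [52, 48]
`print(b)` → prints [9, 8, 5, 114]

Answer:
[52, 48]
[9, 8, 5, 114]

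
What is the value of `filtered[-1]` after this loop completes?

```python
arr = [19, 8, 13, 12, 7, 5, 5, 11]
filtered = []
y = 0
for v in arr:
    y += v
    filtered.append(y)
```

Cumulative sum ends at 80
`filtered` takes the values: [] → [19] → [19, 27] → [19, 27, 40] → [19, 27, 40, 52] → [19, 27, 40, 52, 59] → [19, 27, 40, 52, 59, 64] → [19, 27, 40, 52, 59, 64, 69] → [19, 27, 40, 52, 59, 64, 69, 80]
So `filtered[-1]` = 80

Answer: 80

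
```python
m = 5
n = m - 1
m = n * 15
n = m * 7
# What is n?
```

Trace:
`m = 5` → m = 5
`n = m - 1` → n = 4
`m = n * 15` → m = 60
`n = m * 7` → n = 420
So n = 420

Answer: 420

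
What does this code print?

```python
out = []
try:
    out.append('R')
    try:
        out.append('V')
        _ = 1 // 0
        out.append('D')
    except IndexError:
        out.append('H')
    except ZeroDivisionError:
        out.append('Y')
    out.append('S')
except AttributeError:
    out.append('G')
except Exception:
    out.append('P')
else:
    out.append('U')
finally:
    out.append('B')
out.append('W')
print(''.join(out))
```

Execution trace: 'R' (try body) → 'V' (inner try body) → 'Y' (inner except ZeroDivisionError) → 'S' (try body, no exception) → 'U' (else) → 'B' (finally) → 'W' (after the try/except). Output: RVYSUBW

Answer: RVYSUBW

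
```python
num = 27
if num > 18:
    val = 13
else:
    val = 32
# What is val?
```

Trace:
`num = 27` → num = 27
`if num > 18: ...` → num > 18 is True → val = 13
So val = 13

Answer: 13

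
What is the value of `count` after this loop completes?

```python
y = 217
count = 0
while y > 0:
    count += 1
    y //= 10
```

Count digits by repeated division by 10
`count` takes the values: 0 → 1 → 2 → 3

Answer: 3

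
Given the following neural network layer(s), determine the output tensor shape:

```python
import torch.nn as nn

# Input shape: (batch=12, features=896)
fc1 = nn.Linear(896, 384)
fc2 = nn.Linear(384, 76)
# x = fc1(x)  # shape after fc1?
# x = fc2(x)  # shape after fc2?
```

Input: (12, 896) -> after fc1: (12, 384) -> Output: (12, 76)

Answer: (12, 76)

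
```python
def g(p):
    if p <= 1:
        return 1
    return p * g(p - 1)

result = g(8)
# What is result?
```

g(8) = 8 * 7 * 6 * 5 * 4 * 3 * 2 * 1 = 40320

Answer: 40320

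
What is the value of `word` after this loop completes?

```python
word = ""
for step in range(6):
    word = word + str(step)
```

Concatenate digits 0 to 5
`word` takes the values: "" → "0" → "01" → "012" → "0123" → "01234" → "012345"

Answer: "012345"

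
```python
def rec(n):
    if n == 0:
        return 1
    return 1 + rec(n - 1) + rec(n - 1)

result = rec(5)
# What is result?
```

rec(n) = 1 + 2·rec(n-1), rec(0)=1. Closed form: (1+1)·2^5 - 1 = 63.

Answer: 63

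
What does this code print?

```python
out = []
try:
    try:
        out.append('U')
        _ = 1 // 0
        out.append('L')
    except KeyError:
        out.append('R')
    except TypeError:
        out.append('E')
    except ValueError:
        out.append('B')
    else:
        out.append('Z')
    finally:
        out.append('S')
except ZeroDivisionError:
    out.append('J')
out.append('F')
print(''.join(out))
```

Execution trace: 'U' (inner try body) → 'S' (inner finally) → 'J' (outer except ZeroDivisionError) → 'F' (after the try/except). Output: USJF

Answer: USJF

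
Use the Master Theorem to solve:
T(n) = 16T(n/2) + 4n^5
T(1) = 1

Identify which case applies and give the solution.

a=16, b=2, f(n)=4n^5. log_2(16) = 4. Since c=5 > 4 and the regularity condition holds (16(n/2)^5 = (16/2^5)n^5 with 16/2^5 < 1), Case 3 applies: T(n) = Θ(f(n)) = O(n^5).

Answer: O(n^5) - Case 3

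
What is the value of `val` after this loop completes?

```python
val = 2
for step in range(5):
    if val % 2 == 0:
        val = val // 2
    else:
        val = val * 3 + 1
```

Collatz-style transformation from 2
`val` takes the values: 2 → 1 → 4 → 2 → 1 → 4

Answer: 4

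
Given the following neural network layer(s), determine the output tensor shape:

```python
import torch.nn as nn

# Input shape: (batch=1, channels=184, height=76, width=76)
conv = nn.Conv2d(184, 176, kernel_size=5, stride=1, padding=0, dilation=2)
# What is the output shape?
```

Input: (1, 184, 76, 76) -> Output: (1, 176, 68, 68)

Answer: (1, 176, 68, 68)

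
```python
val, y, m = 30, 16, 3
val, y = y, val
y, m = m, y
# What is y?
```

Trace:
`val, y, m = 30, 16, 3` → val = 30; y = 16; m = 3
`val, y = y, val` → val = 16; y = 30
`y, m = m, y` → y = 3; m = 30
So y = 3

Answer: 3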